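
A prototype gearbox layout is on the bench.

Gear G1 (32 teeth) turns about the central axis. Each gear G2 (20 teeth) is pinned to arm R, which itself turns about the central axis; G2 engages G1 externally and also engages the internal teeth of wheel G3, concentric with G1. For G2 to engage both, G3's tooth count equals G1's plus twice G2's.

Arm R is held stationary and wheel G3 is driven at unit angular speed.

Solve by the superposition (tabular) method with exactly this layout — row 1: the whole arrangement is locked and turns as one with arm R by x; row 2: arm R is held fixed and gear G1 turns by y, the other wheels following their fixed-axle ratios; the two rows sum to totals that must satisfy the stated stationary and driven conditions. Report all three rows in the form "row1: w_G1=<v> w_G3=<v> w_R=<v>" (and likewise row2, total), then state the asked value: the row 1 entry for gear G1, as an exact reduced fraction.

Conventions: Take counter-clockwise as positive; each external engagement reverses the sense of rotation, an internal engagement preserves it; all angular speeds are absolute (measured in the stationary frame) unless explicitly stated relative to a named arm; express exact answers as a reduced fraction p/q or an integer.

row1: w_G1=0 w_G3=0 w_R=0
row2: w_G1=-9/4 w_G3=1 w_R=0
total: w_G1=-9/4 w_G3=1 w_R=0
asked value: 0

topology: planetary set — G1 32T / G2 20T / G3 72T, arm = carrier (Willis)
row 1 — lock + rotate with arm: ω_sun = ω_ring = ω_arm = x
row 2: sun turns y, ring = −(32/72)·y, arm 0
boundary: total ω_arm = x = 0 and total ω_ring = x − (32/72)·y = 1  ⇒  y = -9/4, x = 0
row 2 ring = −(32/72)·(-9/4) = 1
totals (row 1 + row 2): sun 0 + (-9/4) = -9/4, ring 0 + 1 = 1, arm 0 + 0 = 0
asked cell (row1, sun) = 0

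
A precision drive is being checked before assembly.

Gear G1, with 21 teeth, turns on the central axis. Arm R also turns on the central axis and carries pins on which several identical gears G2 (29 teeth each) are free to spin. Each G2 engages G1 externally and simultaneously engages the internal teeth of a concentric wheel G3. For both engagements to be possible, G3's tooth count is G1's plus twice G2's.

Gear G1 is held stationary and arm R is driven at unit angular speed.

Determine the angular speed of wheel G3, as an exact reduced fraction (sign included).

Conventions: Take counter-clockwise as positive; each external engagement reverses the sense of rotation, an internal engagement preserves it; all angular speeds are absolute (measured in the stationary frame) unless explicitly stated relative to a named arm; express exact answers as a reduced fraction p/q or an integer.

100/79

planetary set (21T centre, 29T on arm, 79T internal) — Willis relation
ring teeth: 21 + 2·29 = 79
21(ω_sun−ω_arm) = −79(ω_ring−ω_arm),  ω_sun = 0, ω_arm = 1
ω_ring = 1 − (21/79)(0−1) = 100/79
exact speed ratio = 100/79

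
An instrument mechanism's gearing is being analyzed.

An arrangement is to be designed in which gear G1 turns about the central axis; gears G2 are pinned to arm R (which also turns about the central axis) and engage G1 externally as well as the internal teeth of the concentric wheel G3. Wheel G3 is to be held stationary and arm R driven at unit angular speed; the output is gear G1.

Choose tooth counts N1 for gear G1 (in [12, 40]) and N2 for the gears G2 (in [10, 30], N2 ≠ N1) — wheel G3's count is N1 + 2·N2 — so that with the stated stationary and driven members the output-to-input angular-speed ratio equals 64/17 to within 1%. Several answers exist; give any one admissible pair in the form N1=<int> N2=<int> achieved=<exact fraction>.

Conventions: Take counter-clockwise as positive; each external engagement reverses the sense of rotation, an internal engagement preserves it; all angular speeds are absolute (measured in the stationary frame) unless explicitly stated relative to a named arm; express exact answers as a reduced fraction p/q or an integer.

planetary set to be sized for 64/17 (Willis relation)
Willis with ω_ring = 0: ω_sun/ω_arm = (N1+N3)/N1; set equal to 64/17  ⇒  N3/N1 = 64/17 − 1 = 47/17
N3 = N1 + 2·N2  ⇒  N2/N1 = (N3/N1 − 1)/2 = (47/17 − 1)/2 = 15/17
smallest multiple with N1 ≥ 12 and N2 ≥ 10: k = 1  ⇒  N1 = 1·17 = 17, N2 = 1·15 = 15 (N1 ≤ 40, N2 ≤ 30, N2 ≠ N1 ✓), N3 = 17 + 2·15 = 47
check: (N1+N3)/N1 with N1 = 17, N3 = 47 gives 64/17; |achieved − target| = 0 ≤ 16/425 ✓

N1=17 N2=15 achieved=64/17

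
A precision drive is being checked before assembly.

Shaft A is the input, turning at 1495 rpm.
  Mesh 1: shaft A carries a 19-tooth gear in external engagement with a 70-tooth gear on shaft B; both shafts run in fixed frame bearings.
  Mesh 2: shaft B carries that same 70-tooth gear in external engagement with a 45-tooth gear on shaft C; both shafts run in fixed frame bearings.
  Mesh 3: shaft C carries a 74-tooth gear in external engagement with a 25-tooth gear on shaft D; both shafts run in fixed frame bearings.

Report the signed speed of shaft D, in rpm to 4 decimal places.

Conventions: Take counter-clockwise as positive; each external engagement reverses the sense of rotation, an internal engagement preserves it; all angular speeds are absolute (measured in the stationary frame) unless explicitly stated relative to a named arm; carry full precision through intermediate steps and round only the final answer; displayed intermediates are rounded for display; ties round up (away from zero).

3-mesh fixed-axis compound train (all bearings frame-fixed)
mesh 1 [19T→70T]: ω = 1495.0000×19/70 = 405.7857 rpm, sense flips to −
mesh 2 [70T→45T]: ω = 405.7857×70/45 = 631.2222 rpm, sense flips to +
mesh 3 [74T→25T]: ω = 631.2222×74/25 = 1868.4178 rpm, sense flips to −
signed output speed = -1868.4178 rpm

-1868.4178 rpm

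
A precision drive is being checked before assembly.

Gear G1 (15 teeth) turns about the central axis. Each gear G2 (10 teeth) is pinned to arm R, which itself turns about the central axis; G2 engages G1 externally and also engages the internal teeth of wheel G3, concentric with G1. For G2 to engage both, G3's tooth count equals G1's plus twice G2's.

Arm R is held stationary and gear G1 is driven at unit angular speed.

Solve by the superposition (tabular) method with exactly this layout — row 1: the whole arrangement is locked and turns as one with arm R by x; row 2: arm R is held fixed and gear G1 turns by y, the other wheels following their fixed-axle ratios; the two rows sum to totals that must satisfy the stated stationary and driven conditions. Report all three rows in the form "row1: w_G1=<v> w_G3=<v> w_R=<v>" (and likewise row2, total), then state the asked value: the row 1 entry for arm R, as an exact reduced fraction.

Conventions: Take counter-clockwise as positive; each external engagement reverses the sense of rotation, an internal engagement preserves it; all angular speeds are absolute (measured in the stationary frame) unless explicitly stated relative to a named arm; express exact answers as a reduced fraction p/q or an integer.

row1: w_G1=0 w_G3=0 w_R=0
row2: w_G1=1 w_G3=-3/7 w_R=0
total: w_G1=1 w_G3=-3/7 w_R=0
asked value: 0

planetary set (15T centre, 10T on arm, 35T internal) — Willis relation
row 1 (train locked, turned with arm): all members turn x
row 2 — arm fixed, fixed-axis ratios: sun y, ring −(15/35)·y, arm 0
boundary: total ω_arm = x = 0 and total ω_sun = x + y = 1  ⇒  y = 1, x = 0
row 2 ring = −(15/35)·1 = -3/7
totals (row 1 + row 2): sun 0 + 1 = 1, ring 0 + (-3/7) = -3/7, arm 0 + 0 = 0
asked cell (row1, arm) = 0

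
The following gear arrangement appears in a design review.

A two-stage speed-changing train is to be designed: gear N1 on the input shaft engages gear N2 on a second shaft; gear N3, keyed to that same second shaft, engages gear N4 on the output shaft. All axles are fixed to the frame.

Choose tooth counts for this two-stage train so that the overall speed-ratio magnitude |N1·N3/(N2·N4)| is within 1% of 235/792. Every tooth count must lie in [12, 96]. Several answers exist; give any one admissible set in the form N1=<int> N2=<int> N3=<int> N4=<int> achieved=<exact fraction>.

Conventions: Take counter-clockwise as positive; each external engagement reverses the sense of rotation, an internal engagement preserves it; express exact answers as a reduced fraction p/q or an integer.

topology: fixed-axis compound train — 2 stages, target 235/792
target = 235/792 in lowest terms: an exact hit needs N1·N3 = k·235 and N2·N4 = k·792 for one integer k, every count in [12, 96]; additionally prefer no 1:1 stage (N1 ≠ N2, N3 ≠ N4)
k = 1…2: no 1:1-free in-range split of k·235 and k·792 into factor pairs; take k = 3
k = 3: N1·N3 = 705 = 15·47, N2·N4 = 2376 = 27·88
achieved = 15·47/(27·88) = 235/792; |achieved − target| = 0 ≤ 47/15840 ✓

N1=15 N2=27 N3=47 N4=88 achieved=235/792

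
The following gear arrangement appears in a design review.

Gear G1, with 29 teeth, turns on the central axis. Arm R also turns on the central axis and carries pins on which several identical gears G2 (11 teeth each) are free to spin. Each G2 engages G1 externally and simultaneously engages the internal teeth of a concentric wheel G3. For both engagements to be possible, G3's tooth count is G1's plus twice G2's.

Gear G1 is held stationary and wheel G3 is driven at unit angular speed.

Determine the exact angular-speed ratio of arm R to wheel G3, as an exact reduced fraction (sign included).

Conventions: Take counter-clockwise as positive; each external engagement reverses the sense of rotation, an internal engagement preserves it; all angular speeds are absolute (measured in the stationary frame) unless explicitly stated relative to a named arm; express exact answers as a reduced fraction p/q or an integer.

topology: planetary set — G1 29T / G2 11T / G3 51T, arm = carrier (Willis)
ring teeth: 29 + 2·11 = 51
29(ω_sun−ω_arm) = −51(ω_ring−ω_arm),  ω_sun = 0, ω_ring = 1
29(0−ω_arm) = −51(1−ω_arm)  ⇒  80·ω_arm = 51  ⇒  ω_arm = 51/80
ω_out/ω_in = 51/80

51/80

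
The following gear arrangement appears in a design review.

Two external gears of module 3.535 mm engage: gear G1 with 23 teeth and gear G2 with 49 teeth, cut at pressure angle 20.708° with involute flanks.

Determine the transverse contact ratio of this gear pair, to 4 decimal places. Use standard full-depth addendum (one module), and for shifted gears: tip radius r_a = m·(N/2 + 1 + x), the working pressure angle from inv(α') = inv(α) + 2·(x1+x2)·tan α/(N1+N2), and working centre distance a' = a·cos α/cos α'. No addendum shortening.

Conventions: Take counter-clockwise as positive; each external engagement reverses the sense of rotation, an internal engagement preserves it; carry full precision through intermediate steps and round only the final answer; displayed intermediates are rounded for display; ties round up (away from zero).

single-mesh involute tooth geometry (23T engaging 49T at module 3.535)
base radii: r_b1 = 38.026132, r_b2 = 81.012194
tip radii: r_a1 = 44.187500, r_a2 = 90.142500
no profile shift: α' = α, a' = a
action lengths: √(r_a1²−r_b1²) = 22.506632, √(r_a2²−r_b2²) = 39.530935
base pitch p_b = π·m·cos α = 10.388054
CR = (22.506632 + 39.530935 − 127.260000·sin 20.70800°)/10.388054 = 1.640128
contact ratio ≈ 1.6401

1.6401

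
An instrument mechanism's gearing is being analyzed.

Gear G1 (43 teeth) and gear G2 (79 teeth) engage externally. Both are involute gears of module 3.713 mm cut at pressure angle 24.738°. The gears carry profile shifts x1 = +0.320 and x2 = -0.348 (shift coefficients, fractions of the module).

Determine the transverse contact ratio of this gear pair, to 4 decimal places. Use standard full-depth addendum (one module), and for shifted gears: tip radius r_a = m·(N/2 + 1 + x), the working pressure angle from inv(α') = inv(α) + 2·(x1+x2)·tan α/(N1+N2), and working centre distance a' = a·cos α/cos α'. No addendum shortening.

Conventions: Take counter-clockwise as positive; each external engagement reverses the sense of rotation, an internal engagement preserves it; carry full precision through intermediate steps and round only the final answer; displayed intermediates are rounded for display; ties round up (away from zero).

class = single-mesh tooth geometry [involute pair 43T × 79T, m = 3.713]
base radii: r_b1 = 72.503614, r_b2 = 133.204313
tip radii: r_a1 = 84.730660, r_a2 = 149.084376
inv(α') = inv(24.738°) + 2·(+0.320-0.348)·tan α/(43+79) = 0.02878134  ⇒  α' = 24.68077°
a' = a·cos α / cos α' = 226.4930·cos 24.738°/cos 24.68077° = 226.388923
action lengths: √(r_a1²−r_b1²) = 43.846445, √(r_a2²−r_b2²) = 66.953432
base pitch p_b = π·m·cos α = 10.594271
CR = (43.846445 + 66.953432 − 226.388923·sin 24.68077°)/10.594271 = 1.535588
contact ratio ≈ 1.5356

1.5356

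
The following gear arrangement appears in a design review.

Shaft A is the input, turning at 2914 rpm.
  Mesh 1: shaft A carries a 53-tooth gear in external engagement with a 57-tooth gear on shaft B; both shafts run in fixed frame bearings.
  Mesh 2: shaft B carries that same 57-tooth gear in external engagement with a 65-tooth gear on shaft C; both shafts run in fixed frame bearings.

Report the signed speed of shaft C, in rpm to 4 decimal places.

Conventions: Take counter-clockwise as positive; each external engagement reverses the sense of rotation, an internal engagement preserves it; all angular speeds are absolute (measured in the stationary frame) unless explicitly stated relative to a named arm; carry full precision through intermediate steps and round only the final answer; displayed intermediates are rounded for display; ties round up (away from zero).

class = fixed-axis compound train [2 meshes; 2 ratios multiply, 2 sense flips]
mesh 1 [53T→57T]: ω = 2914.0000×53/57 = 2709.5088 rpm, sense flips to −
mesh 2 [57T→65T]: ω = 2709.5088×57/65 = 2376.0308 rpm, sense flips to +
signed output speed = +2376.0308 rpm

+2376.0308 rpm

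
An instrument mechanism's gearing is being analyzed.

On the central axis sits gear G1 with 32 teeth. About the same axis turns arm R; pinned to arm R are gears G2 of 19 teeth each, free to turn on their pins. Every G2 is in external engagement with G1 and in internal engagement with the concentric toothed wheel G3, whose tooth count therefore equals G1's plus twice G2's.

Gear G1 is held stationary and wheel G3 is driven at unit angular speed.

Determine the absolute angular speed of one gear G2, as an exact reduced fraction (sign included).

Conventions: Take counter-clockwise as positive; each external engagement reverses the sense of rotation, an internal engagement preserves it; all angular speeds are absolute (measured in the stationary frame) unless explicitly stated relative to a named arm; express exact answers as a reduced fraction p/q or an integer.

topology: planetary set — G1 32T / G2 19T / G3 70T, arm = carrier (Willis)
ring teeth: 32 + 2·19 = 70
32(ω_sun−ω_arm) = −70(ω_ring−ω_arm),  ω_sun = 0, ω_ring = 1
32(0−ω_arm) = −70(1−ω_arm)  ⇒  102·ω_arm = 70  ⇒  ω_arm = 35/51
sun–planet mesh: 32·(0−35/51) = −19·(ω_p−ω_arm)  ⇒  ω_p−ω_arm = 1120/969
ω_p = 35/51 + 1120/969 = 35/19
exact speed ratio = 35/19

35/19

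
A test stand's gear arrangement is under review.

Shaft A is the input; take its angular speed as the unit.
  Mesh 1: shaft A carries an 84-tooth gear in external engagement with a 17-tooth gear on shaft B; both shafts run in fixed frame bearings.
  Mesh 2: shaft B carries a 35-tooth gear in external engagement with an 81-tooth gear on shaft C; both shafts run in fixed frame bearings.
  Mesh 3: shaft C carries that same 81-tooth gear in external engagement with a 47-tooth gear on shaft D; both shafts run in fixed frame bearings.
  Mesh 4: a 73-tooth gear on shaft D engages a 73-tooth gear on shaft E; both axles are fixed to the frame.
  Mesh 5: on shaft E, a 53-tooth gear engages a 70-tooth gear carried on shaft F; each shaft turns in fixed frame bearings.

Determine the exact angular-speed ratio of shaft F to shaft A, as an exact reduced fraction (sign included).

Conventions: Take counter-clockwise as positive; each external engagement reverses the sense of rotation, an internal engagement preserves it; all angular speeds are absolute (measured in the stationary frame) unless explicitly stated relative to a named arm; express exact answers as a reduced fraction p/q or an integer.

-2226/799

class = fixed-axis compound train [5 meshes; 5 ratios multiply, 5 sense flips]
mesh 1 [84T→17T]: running ratio 84/17, sense −
mesh 2 [35T→81T]: running ratio 980/459, sense +
mesh 3 [81T→47T]: running ratio 2940/799, sense −
mesh 4 [73T→73T]: running ratio 2940/799, sense +
mesh 5 [53T→70T]: running ratio 2226/799, sense −
ω_out/ω_in = -2226/799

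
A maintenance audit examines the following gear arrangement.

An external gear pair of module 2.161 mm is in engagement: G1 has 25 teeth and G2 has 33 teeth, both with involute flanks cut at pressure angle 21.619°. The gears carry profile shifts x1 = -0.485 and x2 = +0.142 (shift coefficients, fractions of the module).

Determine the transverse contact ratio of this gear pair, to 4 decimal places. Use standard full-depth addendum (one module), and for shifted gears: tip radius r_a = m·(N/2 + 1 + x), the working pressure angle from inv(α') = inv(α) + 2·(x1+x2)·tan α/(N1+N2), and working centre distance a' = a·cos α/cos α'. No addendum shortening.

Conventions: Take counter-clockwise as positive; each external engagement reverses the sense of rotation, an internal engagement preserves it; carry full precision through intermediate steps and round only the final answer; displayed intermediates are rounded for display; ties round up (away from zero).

1.6790

class = single-mesh tooth geometry [involute pair 25T × 33T, m = 2.161]
base radii: r_b1 = 25.112288, r_b2 = 33.148221
tip radii: r_a1 = 28.125415, r_a2 = 38.124362
inv(α') = inv(21.619°) + 2·(-0.485+0.142)·tan α/(25+33) = 0.01430151  ⇒  α' = 19.73548°
a' = a·cos α / cos α' = 62.6690·cos 21.619°/cos 19.73548° = 61.896190
action lengths: √(r_a1²−r_b1²) = 12.665384, √(r_a2²−r_b2²) = 18.832484
base pitch p_b = π·m·cos α = 6.311406
CR = (12.665384 + 18.832484 − 61.896190·sin 19.73548°)/6.311406 = 1.679004
contact ratio ≈ 1.6790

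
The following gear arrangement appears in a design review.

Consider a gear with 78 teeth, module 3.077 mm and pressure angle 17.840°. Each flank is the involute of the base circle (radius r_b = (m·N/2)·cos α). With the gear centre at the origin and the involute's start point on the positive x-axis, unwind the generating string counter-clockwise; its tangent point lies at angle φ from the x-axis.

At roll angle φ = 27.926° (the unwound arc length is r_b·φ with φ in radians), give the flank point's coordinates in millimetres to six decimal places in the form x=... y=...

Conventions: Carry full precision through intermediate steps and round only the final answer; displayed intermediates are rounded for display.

x=127.006015 y=4.305022

class = single-mesh tooth geometry [base-circle involute, m = 3.077, 78T]
pitch radius r_p = m·N/2 = 3.077·78/2 = 120.003000
base radius r_b = r_p·cos α = 120.003000·cos 17.840° = 114.232745
roll angle φ = 27.926° = 0.48740065 rad
x = r_b·(cos φ + φ·sin φ) = 127.006015
y = r_b·(sin φ − φ·cos φ) = 4.305022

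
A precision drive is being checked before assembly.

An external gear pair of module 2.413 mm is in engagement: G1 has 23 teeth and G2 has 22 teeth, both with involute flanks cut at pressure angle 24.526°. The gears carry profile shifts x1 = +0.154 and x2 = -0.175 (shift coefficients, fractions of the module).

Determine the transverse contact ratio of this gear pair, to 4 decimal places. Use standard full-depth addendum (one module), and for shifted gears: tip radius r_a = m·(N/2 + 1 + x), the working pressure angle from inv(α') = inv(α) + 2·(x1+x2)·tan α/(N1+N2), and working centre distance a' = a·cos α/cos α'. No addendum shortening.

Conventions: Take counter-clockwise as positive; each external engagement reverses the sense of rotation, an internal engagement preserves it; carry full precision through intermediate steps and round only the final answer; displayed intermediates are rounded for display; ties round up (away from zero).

1.4443

topology: single-mesh involute geometry — m = 2.413, 23T/22T pair
base radii: r_b1 = 25.245746, r_b2 = 24.148105
tip radii: r_a1 = 30.534102, r_a2 = 28.533725
inv(α') = inv(24.526°) + 2·(+0.154-0.175)·tan α/(23+22) = 0.02778909  ⇒  α' = 24.40816°
a' = a·cos α / cos α' = 54.2925·cos 24.526°/cos 24.40816° = 54.241713
action lengths: √(r_a1²−r_b1²) = 17.175090, √(r_a2²−r_b2²) = 15.200082
base pitch p_b = π·m·cos α = 6.896683
CR = (17.175090 + 15.200082 − 54.241713·sin 24.40816°)/6.896683 = 1.444266
contact ratio ≈ 1.4443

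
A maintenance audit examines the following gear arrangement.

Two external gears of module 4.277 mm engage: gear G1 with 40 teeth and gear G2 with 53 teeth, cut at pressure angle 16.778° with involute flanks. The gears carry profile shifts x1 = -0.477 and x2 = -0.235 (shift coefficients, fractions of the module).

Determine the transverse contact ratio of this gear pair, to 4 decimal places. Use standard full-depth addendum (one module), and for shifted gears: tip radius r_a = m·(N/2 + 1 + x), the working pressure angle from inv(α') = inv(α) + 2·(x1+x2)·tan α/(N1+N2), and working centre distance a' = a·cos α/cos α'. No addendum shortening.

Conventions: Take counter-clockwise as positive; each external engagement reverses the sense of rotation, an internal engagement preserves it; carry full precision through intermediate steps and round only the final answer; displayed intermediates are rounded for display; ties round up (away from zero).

2.3345

topology: single-mesh involute geometry — m = 4.277, 40T/53T pair
base radii: r_b1 = 81.898597, r_b2 = 108.515641
tip radii: r_a1 = 87.776871, r_a2 = 116.612405
inv(α') = inv(16.778°) + 2·(-0.477-0.235)·tan α/(40+53) = 0.00405103  ⇒  α' = 13.08080°
a' = a·cos α / cos α' = 198.8805·cos 16.778°/cos 13.08080° = 195.486752
action lengths: √(r_a1²−r_b1²) = 31.581623, √(r_a2²−r_b2²) = 42.694363
base pitch p_b = π·m·cos α = 12.864602
CR = (31.581623 + 42.694363 − 195.486752·sin 13.08080°)/12.864602 = 2.334505
contact ratio ≈ 2.3345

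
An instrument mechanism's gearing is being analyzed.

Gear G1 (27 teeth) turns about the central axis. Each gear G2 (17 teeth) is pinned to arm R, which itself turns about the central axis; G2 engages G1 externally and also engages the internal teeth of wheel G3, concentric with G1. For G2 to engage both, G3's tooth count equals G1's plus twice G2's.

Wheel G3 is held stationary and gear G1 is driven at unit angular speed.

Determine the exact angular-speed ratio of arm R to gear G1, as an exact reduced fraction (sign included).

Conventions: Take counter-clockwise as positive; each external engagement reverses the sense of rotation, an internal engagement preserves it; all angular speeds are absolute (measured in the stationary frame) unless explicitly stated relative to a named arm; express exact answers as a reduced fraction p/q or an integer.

planetary set (27T centre, 17T on arm, 61T internal) — Willis relation
ring teeth: 27 + 2·17 = 61
27(ω_sun−ω_arm) = −61(ω_ring−ω_arm),  ω_ring = 0, ω_sun = 1
27(1−ω_arm) = −61(0−ω_arm)  ⇒  88·ω_arm = 27  ⇒  ω_arm = 27/88
ω_out/ω_in = 27/88

27/88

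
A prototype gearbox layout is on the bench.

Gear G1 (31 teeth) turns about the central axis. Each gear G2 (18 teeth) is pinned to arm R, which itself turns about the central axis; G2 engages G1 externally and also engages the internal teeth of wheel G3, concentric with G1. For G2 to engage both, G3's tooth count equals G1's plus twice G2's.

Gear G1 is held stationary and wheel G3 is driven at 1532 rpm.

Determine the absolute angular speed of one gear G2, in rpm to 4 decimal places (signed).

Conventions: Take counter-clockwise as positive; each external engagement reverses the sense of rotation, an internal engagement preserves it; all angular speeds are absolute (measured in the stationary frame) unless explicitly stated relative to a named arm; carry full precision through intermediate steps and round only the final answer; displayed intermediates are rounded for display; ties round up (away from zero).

recognized (axles ride arm R): planetary set, 31/18/67 teeth
normalise by the input: solve with ω_ring = 1, then scale by 1532 rpm
ring teeth: 31 + 2·18 = 67
31(ω_sun−ω_arm) = −67(ω_ring−ω_arm),  ω_sun = 0, ω_ring = 1
31(0−ω_arm) = −67(1−ω_arm)  ⇒  98·ω_arm = 67  ⇒  ω_arm = 67/98
sun–planet mesh: 31·(0−67/98) = −18·(ω_p−ω_arm)  ⇒  ω_p−ω_arm = 2077/1764
ω_p = 67/98 + 2077/1764 = 67/36
scale: ω_p = 67/36 × 1532 rpm = +2851.2222 rpm

+2851.2222 rpm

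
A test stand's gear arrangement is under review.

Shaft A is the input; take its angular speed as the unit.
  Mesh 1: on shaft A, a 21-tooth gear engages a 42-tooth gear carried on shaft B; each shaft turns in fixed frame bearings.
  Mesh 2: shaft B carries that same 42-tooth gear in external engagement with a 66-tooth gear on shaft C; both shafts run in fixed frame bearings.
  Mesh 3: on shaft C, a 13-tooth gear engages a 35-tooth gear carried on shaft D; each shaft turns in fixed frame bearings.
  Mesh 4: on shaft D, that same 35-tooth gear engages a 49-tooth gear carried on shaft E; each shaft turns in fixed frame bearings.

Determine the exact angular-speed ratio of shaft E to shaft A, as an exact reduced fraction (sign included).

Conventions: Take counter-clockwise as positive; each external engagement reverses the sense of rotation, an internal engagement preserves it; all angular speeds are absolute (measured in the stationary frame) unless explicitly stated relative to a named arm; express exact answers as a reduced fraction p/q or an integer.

13/154

class = fixed-axis compound train [4 meshes; 4 ratios multiply, 4 sense flips]
mesh 1 [21T→42T]: running ratio 1/2, sense −
mesh 2 [42T→66T]: running ratio 7/22, sense +
mesh 3 [13T→35T]: running ratio 13/110, sense −
mesh 4 [35T→49T]: running ratio 13/154, sense +
ω_out/ω_in = 13/154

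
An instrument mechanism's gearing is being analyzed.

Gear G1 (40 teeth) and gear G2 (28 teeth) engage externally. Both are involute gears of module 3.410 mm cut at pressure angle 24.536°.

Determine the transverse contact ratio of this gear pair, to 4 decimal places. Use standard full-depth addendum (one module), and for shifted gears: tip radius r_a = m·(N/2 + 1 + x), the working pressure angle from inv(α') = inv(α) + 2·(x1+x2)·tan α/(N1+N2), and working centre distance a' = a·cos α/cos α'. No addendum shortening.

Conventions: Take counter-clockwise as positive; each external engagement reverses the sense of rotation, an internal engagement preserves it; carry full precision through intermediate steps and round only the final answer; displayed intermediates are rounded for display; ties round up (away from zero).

1.5020

class = single-mesh tooth geometry [involute pair 40T × 28T, m = 3.410]
base radii: r_b1 = 62.041576, r_b2 = 43.429103
tip radii: r_a1 = 71.610000, r_a2 = 51.150000
no profile shift: α' = α, a' = a
action lengths: √(r_a1²−r_b1²) = 35.760801, √(r_a2²−r_b2²) = 27.022870
base pitch p_b = π·m·cos α = 9.745468
CR = (35.760801 + 27.022870 − 115.940000·sin 24.53600°)/9.745468 = 1.502017
contact ratio ≈ 1.5020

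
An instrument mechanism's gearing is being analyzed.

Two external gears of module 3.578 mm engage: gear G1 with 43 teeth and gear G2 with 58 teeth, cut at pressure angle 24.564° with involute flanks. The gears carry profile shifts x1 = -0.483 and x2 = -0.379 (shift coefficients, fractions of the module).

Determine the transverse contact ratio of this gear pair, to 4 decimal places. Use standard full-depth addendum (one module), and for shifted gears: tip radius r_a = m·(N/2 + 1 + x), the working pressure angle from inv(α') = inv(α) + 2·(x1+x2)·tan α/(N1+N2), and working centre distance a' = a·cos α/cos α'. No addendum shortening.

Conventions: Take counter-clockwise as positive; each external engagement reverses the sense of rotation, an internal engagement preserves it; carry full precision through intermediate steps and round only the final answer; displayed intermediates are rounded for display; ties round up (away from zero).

single-mesh involute tooth geometry (43T engaging 58T at module 3.578)
base radii: r_b1 = 69.964913, r_b2 = 94.371278
tip radii: r_a1 = 78.776826, r_a2 = 105.983938
inv(α') = inv(24.564°) + 2·(-0.483-0.379)·tan α/(43+58) = 0.02055129  ⇒  α' = 22.17311°
a' = a·cos α / cos α' = 180.6890·cos 24.564°/cos 22.17311° = 177.459728
action lengths: √(r_a1²−r_b1²) = 36.203581, √(r_a2²−r_b2²) = 48.235433
base pitch p_b = π·m·cos α = 10.223314
CR = (36.203581 + 48.235433 − 177.459728·sin 22.17311°)/10.223314 = 1.708312
contact ratio ≈ 1.7083

1.7083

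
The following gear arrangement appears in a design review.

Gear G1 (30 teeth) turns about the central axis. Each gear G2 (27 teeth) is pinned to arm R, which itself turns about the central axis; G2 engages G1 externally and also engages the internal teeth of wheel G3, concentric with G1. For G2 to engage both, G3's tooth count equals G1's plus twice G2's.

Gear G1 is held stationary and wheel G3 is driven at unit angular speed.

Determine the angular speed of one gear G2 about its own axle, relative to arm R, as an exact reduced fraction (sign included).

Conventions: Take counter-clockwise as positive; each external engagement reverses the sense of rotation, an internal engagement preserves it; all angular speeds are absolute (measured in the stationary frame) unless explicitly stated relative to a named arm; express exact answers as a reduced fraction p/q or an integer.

140/171

planetary set (30T centre, 27T on arm, 84T internal) — Willis relation
ring teeth: 30 + 2·27 = 84
30(ω_sun−ω_arm) = −84(ω_ring−ω_arm),  ω_sun = 0, ω_ring = 1
30(0−ω_arm) = −84(1−ω_arm)  ⇒  114·ω_arm = 84  ⇒  ω_arm = 14/19
sun–planet mesh: 30·(0−14/19) = −27·(ω_p−ω_arm)  ⇒  ω_p−ω_arm = 140/171
exact speed ratio = 140/171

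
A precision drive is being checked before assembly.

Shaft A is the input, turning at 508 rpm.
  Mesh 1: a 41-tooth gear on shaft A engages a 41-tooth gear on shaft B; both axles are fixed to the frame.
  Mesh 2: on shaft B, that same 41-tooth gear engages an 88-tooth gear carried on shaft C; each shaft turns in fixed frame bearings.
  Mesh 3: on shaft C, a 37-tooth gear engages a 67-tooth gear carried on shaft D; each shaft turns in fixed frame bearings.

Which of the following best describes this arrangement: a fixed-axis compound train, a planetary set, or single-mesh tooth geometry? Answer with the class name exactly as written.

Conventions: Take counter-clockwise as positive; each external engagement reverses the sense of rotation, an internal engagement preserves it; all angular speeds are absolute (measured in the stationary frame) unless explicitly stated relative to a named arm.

class = fixed-axis compound train [3 meshes; 3 ratios multiply, 3 sense flips]
classification: fixed-axis compound train

fixed-axis compound train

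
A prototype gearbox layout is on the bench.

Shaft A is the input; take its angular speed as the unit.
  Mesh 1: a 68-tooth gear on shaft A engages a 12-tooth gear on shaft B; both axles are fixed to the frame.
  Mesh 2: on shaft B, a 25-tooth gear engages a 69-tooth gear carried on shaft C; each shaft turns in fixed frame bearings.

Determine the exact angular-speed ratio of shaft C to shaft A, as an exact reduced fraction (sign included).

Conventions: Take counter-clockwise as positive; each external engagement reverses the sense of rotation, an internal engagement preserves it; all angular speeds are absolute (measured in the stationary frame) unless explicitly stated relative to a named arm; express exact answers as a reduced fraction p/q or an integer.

425/207

class = fixed-axis compound train [2 meshes; 2 ratios multiply, 2 sense flips]
mesh 1 [68T→12T]: running ratio 17/3, sense −
mesh 2 [25T→69T]: running ratio 425/207, sense +
ω_out/ω_in = 425/207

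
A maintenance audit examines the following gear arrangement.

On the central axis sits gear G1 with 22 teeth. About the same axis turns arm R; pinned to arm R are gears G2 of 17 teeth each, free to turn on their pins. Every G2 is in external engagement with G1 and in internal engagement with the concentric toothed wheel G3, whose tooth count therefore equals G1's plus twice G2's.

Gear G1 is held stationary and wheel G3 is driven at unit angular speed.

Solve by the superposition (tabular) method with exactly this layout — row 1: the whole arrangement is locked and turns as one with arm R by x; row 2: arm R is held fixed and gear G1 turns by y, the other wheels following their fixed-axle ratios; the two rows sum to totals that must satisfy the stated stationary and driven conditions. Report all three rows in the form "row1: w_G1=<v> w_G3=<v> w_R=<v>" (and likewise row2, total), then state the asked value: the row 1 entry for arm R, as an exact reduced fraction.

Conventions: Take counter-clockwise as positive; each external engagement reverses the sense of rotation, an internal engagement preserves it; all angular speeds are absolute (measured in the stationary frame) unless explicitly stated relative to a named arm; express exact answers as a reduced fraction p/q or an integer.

row1: w_G1=28/39 w_G3=28/39 w_R=28/39
row2: w_G1=-28/39 w_G3=11/39 w_R=0
total: w_G1=0 w_G3=1 w_R=28/39
asked value: 28/39

planetary set (22T centre, 17T on arm, 56T internal) — Willis relation
row 1 — lock + rotate with arm: ω_sun = ω_ring = ω_arm = x
row 2 — arm fixed, fixed-axis ratios: sun y, ring −(22/56)·y, arm 0
boundary: total ω_sun = x + y = 0 and total ω_ring = x − (22/56)·y = 1  ⇒  y = -28/39, x = 28/39
row 2 ring = −(22/56)·(-28/39) = 11/39
totals (row 1 + row 2): sun 28/39 + (-28/39) = 0, ring 28/39 + 11/39 = 1, arm 28/39 + 0 = 28/39
asked cell (row1, arm) = 28/39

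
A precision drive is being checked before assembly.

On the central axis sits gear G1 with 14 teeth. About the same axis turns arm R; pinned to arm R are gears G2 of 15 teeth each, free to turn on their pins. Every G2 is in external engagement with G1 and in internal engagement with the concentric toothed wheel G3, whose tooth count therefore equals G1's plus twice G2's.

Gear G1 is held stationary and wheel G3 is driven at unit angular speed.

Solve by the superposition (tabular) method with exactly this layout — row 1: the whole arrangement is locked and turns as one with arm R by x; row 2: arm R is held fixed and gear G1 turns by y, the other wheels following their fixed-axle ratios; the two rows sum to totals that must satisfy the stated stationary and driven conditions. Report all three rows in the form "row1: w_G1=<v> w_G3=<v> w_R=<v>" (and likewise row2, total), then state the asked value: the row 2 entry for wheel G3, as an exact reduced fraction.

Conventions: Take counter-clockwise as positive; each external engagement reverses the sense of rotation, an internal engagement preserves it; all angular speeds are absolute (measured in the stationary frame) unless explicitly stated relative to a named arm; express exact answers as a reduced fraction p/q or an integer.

row1: w_G1=22/29 w_G3=22/29 w_R=22/29
row2: w_G1=-22/29 w_G3=7/29 w_R=0
total: w_G1=0 w_G3=1 w_R=22/29
asked value: 7/29

class = planetary set [G3 = 14+2·15 = 44; Willis about the carrier]
superposition row 1 [locked train]: every member turns x
row 2 (arm held, sun turns y): ω_ring = −(14/44)·y, ω_arm = 0
boundary: total ω_sun = x + y = 0 and total ω_ring = x − (14/44)·y = 1  ⇒  y = -22/29, x = 22/29
row 2 ring = −(14/44)·(-22/29) = 7/29
totals (row 1 + row 2): sun 22/29 + (-22/29) = 0, ring 22/29 + 7/29 = 1, arm 22/29 + 0 = 22/29
asked cell (row2, ring) = 7/29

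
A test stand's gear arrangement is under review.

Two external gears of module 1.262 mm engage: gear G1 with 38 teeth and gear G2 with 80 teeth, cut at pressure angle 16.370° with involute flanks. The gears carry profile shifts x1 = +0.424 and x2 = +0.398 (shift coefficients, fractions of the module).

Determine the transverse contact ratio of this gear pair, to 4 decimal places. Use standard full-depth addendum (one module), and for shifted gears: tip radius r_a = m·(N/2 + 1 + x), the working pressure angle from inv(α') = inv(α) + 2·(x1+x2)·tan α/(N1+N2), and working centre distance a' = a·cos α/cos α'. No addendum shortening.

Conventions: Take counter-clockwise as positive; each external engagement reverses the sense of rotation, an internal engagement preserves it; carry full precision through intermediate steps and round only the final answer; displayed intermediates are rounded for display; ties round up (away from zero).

1.8432

class = single-mesh tooth geometry [involute pair 38T × 80T, m = 1.262]
base radii: r_b1 = 23.005972, r_b2 = 48.433625
tip radii: r_a1 = 25.775088, r_a2 = 52.244276
inv(α') = inv(16.370°) + 2·(+0.424+0.398)·tan α/(38+80) = 0.01212929  ⇒  α' = 18.71226°
a' = a·cos α / cos α' = 74.4580·cos 16.370°/cos 18.71226° = 75.426518
action lengths: √(r_a1²−r_b1²) = 11.622410, √(r_a2²−r_b2²) = 19.586942
base pitch p_b = π·m·cos α = 3.803968
CR = (11.622410 + 19.586942 − 75.426518·sin 18.71226°)/3.803968 = 1.843166
contact ratio ≈ 1.8432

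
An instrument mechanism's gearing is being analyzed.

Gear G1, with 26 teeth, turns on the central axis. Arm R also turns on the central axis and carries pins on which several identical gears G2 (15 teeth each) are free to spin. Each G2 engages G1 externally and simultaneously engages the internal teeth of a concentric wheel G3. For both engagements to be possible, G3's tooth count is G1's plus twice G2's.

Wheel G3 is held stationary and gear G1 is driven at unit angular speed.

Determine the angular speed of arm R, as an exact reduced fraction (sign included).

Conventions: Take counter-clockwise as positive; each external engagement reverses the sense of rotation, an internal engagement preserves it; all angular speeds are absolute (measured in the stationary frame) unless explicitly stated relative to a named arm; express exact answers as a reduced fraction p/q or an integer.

13/41

planetary set (26T centre, 15T on arm, 56T internal) — Willis relation
ring teeth: 26 + 2·15 = 56
26(ω_sun−ω_arm) = −56(ω_ring−ω_arm),  ω_ring = 0, ω_sun = 1
26(1−ω_arm) = −56(0−ω_arm)  ⇒  82·ω_arm = 26  ⇒  ω_arm = 13/41
exact speed ratio = 13/41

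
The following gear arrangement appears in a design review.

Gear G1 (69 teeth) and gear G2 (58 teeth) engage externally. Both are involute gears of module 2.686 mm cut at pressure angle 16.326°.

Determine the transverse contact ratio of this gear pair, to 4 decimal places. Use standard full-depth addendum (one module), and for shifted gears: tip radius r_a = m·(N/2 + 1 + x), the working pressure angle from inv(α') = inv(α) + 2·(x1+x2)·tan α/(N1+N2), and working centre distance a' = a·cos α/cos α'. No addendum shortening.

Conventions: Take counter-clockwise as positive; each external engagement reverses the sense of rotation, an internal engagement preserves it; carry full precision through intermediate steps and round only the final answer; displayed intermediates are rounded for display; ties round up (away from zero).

2.0428

class = single-mesh tooth geometry [involute pair 69T × 58T, m = 2.686]
base radii: r_b1 = 88.930466, r_b2 = 74.753145
tip radii: r_a1 = 95.353000, r_a2 = 80.580000
no profile shift: α' = α, a' = a
action lengths: √(r_a1²−r_b1²) = 34.403007, √(r_a2²−r_b2²) = 30.084942
base pitch p_b = π·m·cos α = 8.098067
CR = (34.403007 + 30.084942 − 170.561000·sin 16.32600°)/8.098067 = 2.042818
contact ratio ≈ 2.0428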